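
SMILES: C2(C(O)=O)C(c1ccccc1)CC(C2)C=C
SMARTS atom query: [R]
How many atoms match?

11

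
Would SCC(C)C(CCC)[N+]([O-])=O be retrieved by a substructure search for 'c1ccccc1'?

The pattern c1ccccc1 describes six aromatic carbons in a ring — a benzene ring.
The closest candidate here is a methyl group (-CH3), but no six-membered all-carbon aromatic ring is present. No other fragment satisfies the full query, so there is no match.

No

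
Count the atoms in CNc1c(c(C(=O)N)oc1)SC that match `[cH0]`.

3

The query [cH0] means: aromatic carbon with no attached hydrogen (substituted or ring-fusion).
Check the 12 heavy atoms by environment: 1× o (aromatic, H0) → no; 1× c (aromatic, H1) → no; 3× c (aromatic, H0) → match; 1× S (H0) → no; 2× C (H3) → no; 1× N (H1) → no; 1× C (H0) → no; 1× O (H0) → no; 1× N (H2) → no.
That gives 3 matching atoms.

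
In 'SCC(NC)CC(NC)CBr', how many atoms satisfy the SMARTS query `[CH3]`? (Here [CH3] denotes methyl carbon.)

2

The query [CH3] means: aliphatic carbon with exactly three hydrogens.
Check the 11 heavy atoms by environment: 3× C (H2) → no; 2× C (H1) → no; 1× Br (H0) → no; 1× S (H1) → no; 2× N (H1) → no; 2× C (H3) → match.
That gives 2 matching atoms.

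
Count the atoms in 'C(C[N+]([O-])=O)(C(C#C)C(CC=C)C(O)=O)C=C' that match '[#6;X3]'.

5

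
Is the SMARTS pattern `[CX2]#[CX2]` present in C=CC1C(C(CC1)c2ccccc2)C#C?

Yes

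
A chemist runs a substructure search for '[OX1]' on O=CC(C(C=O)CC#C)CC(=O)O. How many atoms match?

Check the 13 heavy atoms by environment: 4× C (X4) → no; 3× C (X3) → no; 3× O (X1) → match; 1× O (X2) → no; 2× C (X2) → no.
That gives 3 matching atoms.

3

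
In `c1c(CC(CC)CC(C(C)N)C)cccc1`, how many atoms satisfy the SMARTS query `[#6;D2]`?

The query [#6;D2] means: any carbon bonded to exactly two heavy atoms.
Check the 16 heavy atoms by environment: 3× C (D2) → match; 3× C (D3) → no; 3× C (D1) → no; 1× N (D1) → no; 1× c (aromatic, D3) → no; 5× c (aromatic, D2) → match.
Summing the matching environments: 3 + 5 = 8 matching atoms.

8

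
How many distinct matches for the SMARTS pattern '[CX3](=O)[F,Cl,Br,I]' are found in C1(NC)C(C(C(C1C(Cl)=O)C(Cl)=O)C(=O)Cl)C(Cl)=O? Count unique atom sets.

[CX3](=O)[F,Cl,Br,I] is the SMARTS for an acyl halide: a carbonyl carbon bonded to a halogen.
The molecule carries 4 separate instances of an acyl chloride (-C(=O)Cl) meeting every constraint; each maps to a distinct set of atoms, giving 4 matches.

4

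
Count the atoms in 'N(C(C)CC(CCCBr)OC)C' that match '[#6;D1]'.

3

Check the 12 heavy atoms by environment: 4× C (D2) → no; 2× C (D3) → no; 3× C (D1) → match; 1× N (D2) → no; 1× O (D2) → no; 1× Br (D1) → no.
That gives 3 matching atoms.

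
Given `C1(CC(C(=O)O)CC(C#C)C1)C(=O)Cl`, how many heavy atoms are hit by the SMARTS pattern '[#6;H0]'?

3

The query [#6;H0] means: any carbon with no attached hydrogen.
Check the 14 heavy atoms by environment: 3× C (H2) → no; 4× C (H1) → no; 3× C (H0) → match; 2× O (H0) → no; 1× Cl (H0) → no; 1× O (H1) → no.
That gives 3 matching atoms.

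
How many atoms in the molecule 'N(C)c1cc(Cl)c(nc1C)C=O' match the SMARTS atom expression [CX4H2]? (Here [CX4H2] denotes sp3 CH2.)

Check the 12 heavy atoms by environment: 1× n (aromatic, H0, X2) → no; 4× c (aromatic, H0, X3) → no; 1× c (aromatic, H1, X3) → no; 2× C (H3, X4) → no; 1× Cl (H0, X1) → no; 1× N (H1, X3) → no; 1× C (H1, X3) → no; 1× O (H0, X1) → no.
No environment satisfies the query, so 0 matching atoms.

0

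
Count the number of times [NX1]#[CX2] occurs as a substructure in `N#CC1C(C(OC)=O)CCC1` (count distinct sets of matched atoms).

1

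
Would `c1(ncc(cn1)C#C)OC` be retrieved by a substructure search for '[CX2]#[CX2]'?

Yes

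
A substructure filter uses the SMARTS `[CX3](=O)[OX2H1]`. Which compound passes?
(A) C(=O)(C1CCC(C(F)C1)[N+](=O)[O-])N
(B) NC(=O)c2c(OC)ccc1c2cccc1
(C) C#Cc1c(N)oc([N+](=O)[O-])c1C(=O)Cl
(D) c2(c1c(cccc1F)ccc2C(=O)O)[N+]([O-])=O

[CX3](=O)[OX2H1] describes an sp2 carbon double-bonded to O and single-bonded to an -OH oxygen (a carboxylic acid).
(A) has a primary amide (-C(=O)NH2) but the carbonyl is bonded to N, not to an -OH oxygen.
(B) has a primary amide (-C(=O)NH2) but the carbonyl is bonded to N, not to an -OH oxygen.
(C) has an acyl chloride (-C(=O)Cl) but the carbonyl is bonded to Cl, not to an -OH oxygen.
(D) contains a carboxylic acid group (-C(=O)OH), which satisfies every atom and bond constraint.
So the answer is (D).

D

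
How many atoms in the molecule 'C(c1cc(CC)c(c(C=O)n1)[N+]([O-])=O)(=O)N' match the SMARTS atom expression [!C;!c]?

7

The query [!C;!c] means: neither aliphatic nor aromatic carbon — same as [!#6].
Check the 16 heavy atoms by environment: 1× n (aromatic) → match; 5× c (aromatic) → no; 1× N (charge +1) → match; 1× O (charge -1) → match; 3× O → match; 4× C → no; 1× N → match.
Summing the matching environments: 1 + 1 + 1 + 3 + 1 = 7 matching atoms.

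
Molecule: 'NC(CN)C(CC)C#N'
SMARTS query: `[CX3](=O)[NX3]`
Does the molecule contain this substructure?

No

The pattern [CX3](=O)[NX3] describes a carbonyl carbon bonded to a trivalent nitrogen — an amide.
The closest candidate here is a primary amino group (-NH2), but the -NH2 is not attached to a carbonyl carbon. No other fragment satisfies the full query, so there is no match.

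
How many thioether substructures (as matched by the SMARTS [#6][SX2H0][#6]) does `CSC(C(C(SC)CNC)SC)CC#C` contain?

3

[#6][SX2H0][#6] is the SMARTS for a thioether: an aliphatic sulfur bridging two carbons with no H on the sulfur.
The molecule carries 3 separate instances of a methylthio ether (-SCH3) meeting every constraint; each maps to a distinct set of atoms, giving 3 matches.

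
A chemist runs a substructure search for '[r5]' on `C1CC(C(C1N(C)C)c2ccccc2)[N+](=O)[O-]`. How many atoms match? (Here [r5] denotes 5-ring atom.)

5

The query [r5] means: r5 matches atoms in a five-membered ring.
Check the 17 heavy atoms by environment: 5× C (in 5-ring) → match; 6× c (aromatic, in 6-ring) → no; 1× N (acyclic) → no; 2× C (acyclic) → no; 1× N (charge +1, acyclic) → no; 1× O (charge -1, acyclic) → no; 1× O (acyclic) → no.
That gives 5 matching atoms.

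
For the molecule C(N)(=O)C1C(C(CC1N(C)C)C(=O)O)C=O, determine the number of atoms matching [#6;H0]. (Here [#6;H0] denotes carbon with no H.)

2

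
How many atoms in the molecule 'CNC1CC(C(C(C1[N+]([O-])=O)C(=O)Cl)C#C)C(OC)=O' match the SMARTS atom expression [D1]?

8

The query [D1] means: atom with exactly one heavy-atom neighbour (degree 1).
Check the 20 heavy atoms by environment: 7× C (D3) → no; 2× C (D2) → no; 1× N (D2) → no; 3× C (D1) → match; 3× O (D1) → match; 1× O (D2) → no; 1× Cl (D1) → match; 1× N (charge +1, D3) → no; 1× O (charge -1, D1) → match.
Summing the matching environments: 3 + 3 + 1 + 1 = 8 matching atoms.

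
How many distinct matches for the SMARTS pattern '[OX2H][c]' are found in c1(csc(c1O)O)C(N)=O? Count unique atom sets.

[OX2H][c] is the SMARTS for a phenol: a hydroxyl oxygen attached to an aromatic carbon.
The molecule carries 2 separate instances of a hydroxyl group (-OH) meeting every constraint; each maps to a distinct set of atoms, giving 2 matches.

2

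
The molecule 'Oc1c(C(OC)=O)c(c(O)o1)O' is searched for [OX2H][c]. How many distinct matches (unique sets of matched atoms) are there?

[OX2H][c] is the SMARTS for a phenol: a hydroxyl oxygen attached to an aromatic carbon.
The molecule carries 3 separate instances of a hydroxyl group (-OH) meeting every constraint; each maps to a distinct set of atoms, giving 3 matches.

3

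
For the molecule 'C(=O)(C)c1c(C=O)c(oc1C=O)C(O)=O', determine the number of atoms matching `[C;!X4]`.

4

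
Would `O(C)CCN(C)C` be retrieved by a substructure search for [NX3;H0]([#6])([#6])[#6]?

Yes

The pattern [NX3;H0]([#6])([#6])[#6] describes a trivalent nitrogen with no H, bonded to three carbons — a tertiary amine.
The molecule carries a dimethylamino group (-N(CH3)2), whose atoms satisfy every constraint of the query, so the pattern matches.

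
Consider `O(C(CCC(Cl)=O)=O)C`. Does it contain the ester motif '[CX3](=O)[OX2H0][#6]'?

The pattern [CX3](=O)[OX2H0][#6] describes a carbonyl carbon bonded to an oxygen that is itself bonded to carbon (no H on that O) — an ester.
The molecule carries a methyl-ester group (-C(=O)OCH3), whose atoms satisfy every constraint of the query, so the pattern matches.

Yes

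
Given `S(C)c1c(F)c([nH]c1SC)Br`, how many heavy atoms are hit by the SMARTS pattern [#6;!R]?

2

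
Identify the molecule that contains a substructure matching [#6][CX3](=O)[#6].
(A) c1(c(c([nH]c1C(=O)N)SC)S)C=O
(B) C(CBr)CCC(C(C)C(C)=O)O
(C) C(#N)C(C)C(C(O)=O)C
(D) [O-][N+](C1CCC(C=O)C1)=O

B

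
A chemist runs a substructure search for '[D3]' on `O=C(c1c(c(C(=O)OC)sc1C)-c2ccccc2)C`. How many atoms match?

7

The query [D3] means: atom with exactly three heavy-atom neighbours.
Check the 19 heavy atoms by environment: 1× s (aromatic, D2) → no; 5× c (aromatic, D3) → match; 3× C (D1) → no; 2× C (D3) → match; 2× O (D1) → no; 1× O (D2) → no; 5× c (aromatic, D2) → no.
Summing the matching environments: 5 + 2 = 7 matching atoms.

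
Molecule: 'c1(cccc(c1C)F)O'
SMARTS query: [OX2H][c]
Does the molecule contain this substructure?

The pattern [OX2H][c] describes a hydroxyl oxygen attached to an aromatic carbon — a phenol.
The molecule carries a hydroxyl group (-OH), whose atoms satisfy every constraint of the query, so the pattern matches.

Yes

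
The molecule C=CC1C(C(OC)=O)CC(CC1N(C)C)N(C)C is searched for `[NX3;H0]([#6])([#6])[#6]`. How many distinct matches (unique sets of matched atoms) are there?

2

[NX3;H0]([#6])([#6])[#6] is the SMARTS for a tertiary amine: a trivalent nitrogen with no H, bonded to three carbons.
The molecule carries 2 separate instances of a dimethylamino group (-N(CH3)2) meeting every constraint; each maps to a distinct set of atoms, giving 2 matches.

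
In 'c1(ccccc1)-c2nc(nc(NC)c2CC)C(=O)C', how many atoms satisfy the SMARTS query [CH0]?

Check the 19 heavy atoms by environment: 2× n (aromatic, H0) → no; 5× c (aromatic, H0) → no; 5× c (aromatic, H1) → no; 1× C (H0) → match; 1× O (H0) → no; 3× C (H3) → no; 1× N (H1) → no; 1× C (H2) → no.
That gives 1 matching atom.

1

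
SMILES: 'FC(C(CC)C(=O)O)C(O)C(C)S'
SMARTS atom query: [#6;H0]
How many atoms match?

1

The query [#6;H0] means: any carbon with no attached hydrogen.
Check the 13 heavy atoms by environment: 2× C (H3) → no; 1× C (H2) → no; 4× C (H1) → no; 1× C (H0) → match; 1× O (H0) → no; 2× O (H1) → no; 1× S (H1) → no; 1× F (H0) → no.
That gives 1 matching atom.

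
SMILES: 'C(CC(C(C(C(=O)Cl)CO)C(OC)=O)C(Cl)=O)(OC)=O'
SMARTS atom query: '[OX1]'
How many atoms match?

4

The query [OX1] means: aliphatic oxygen with one total connection — typically a carbonyl =O or an oxide.
Check the 20 heavy atoms by environment: 7× C (X4) → no; 4× C (X3) → no; 4× O (X1) → match; 2× Cl (X1) → no; 3× O (X2) → no.
That gives 4 matching atoms.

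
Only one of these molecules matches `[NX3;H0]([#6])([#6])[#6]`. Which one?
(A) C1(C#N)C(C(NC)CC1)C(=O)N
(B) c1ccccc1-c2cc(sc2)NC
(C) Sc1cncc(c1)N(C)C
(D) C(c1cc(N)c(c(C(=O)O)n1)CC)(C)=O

C

[NX3;H0]([#6])([#6])[#6] describes a trivalent nitrogen with no H, bonded to three carbons (a tertiary amine).
(A) has an N-methylamino group (-NHCH3) but the nitrogen still has one H (H1), not H0.
(B) has an N-methylamino group (-NHCH3) but the nitrogen still has one H (H1), not H0.
(C) contains a dimethylamino group (-N(CH3)2), which satisfies every atom and bond constraint.
(D) has a primary amino group (-NH2) but the nitrogen has H2, not H0 with three carbons.
So the answer is (C).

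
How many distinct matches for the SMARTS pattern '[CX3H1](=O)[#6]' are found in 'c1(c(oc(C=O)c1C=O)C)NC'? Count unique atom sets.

[CX3H1](=O)[#6] is the SMARTS for an aldehyde: an sp2 carbon with one H, double-bonded to O and single-bonded to carbon.
The molecule carries 2 separate instances of an aldehyde (-CHO) meeting every constraint; each maps to a distinct set of atoms, giving 2 matches.

2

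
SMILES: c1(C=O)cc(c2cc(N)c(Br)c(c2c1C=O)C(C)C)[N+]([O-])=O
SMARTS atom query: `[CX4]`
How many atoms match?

3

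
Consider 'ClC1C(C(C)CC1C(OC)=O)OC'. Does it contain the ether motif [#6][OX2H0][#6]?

The pattern [#6][OX2H0][#6] describes an aliphatic oxygen bridging two carbons with no H on the oxygen — an ether.
The molecule carries a methoxy ether (-OCH3), whose atoms satisfy every constraint of the query, so the pattern matches.

Yes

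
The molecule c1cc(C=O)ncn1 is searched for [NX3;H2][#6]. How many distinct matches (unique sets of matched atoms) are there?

[NX3;H2][#6] is the SMARTS for a primary amine: a trivalent nitrogen with two H attached to carbon.
No fragment in the molecule satisfies every constraint, giving 0 matches.

0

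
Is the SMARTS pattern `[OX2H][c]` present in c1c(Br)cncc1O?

Yes

The pattern [OX2H][c] describes a hydroxyl oxygen attached to an aromatic carbon — a phenol.
The molecule carries a hydroxyl group (-OH), whose atoms satisfy every constraint of the query, so the pattern matches.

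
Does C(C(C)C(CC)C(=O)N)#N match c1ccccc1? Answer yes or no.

The pattern c1ccccc1 describes six aromatic carbons in a ring — a benzene ring.
The closest candidate here is a methyl group (-CH3), but no six-membered all-carbon aromatic ring is present. No other fragment satisfies the full query, so there is no match.

No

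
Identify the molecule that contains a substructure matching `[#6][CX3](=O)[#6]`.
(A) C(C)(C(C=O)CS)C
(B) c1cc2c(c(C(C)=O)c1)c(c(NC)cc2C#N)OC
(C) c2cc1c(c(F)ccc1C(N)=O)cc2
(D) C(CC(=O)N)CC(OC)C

B

[#6][CX3](=O)[#6] describes a carbonyl carbon (no H) flanked by two carbons (a ketone).
(A) has an aldehyde (-CHO) but the carbonyl carbon has H1, so it is not flanked by two carbons.
(B) contains an acetyl/ketone group (-C(=O)CH3), which satisfies every atom and bond constraint.
(C) has a primary amide (-C(=O)NH2) but one neighbour of the carbonyl carbon is N, not C.
(D) has a primary amide (-C(=O)NH2) but one neighbour of the carbonyl carbon is N, not C.
So the answer is (B).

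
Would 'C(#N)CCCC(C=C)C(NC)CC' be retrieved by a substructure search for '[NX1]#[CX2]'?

Yes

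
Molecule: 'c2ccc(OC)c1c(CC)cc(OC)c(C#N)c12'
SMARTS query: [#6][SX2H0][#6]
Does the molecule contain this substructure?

No

The pattern [#6][SX2H0][#6] describes an aliphatic sulfur bridging two carbons with no H on the sulfur — a thioether.
The closest candidate here is a methoxy ether (-OCH3), but the bridging atom is O, not S. No other fragment satisfies the full query, so there is no match.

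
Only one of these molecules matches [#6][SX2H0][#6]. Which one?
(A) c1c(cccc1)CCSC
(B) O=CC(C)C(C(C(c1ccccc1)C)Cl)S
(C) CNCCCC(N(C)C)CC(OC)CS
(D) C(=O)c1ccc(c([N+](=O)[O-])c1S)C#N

A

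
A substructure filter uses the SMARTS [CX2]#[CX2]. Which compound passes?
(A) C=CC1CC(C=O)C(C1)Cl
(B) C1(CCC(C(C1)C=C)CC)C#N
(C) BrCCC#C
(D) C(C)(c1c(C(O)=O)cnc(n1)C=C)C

C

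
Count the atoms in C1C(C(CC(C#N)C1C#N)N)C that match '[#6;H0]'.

The query [#6;H0] means: any carbon with no attached hydrogen.
Check the 12 heavy atoms by environment: 4× C (H1) → no; 2× C (H2) → no; 2× C (H0) → match; 2× N (H0) → no; 1× N (H2) → no; 1× C (H3) → no.
That gives 2 matching atoms.

2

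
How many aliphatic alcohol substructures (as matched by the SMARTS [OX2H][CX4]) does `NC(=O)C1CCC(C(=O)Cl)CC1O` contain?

1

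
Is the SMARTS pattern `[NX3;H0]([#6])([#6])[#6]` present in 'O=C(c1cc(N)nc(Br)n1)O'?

No

The pattern [NX3;H0]([#6])([#6])[#6] describes a trivalent nitrogen with no H, bonded to three carbons — a tertiary amine.
The closest candidate here is a primary amino group (-NH2), but the nitrogen has H2, not H0 with three carbons. No other fragment satisfies the full query, so there is no match.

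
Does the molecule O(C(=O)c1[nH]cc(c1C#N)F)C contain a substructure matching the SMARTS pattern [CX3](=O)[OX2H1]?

The pattern [CX3](=O)[OX2H1] describes an sp2 carbon double-bonded to O and single-bonded to an -OH oxygen — a carboxylic acid.
The closest candidate here is a methyl-ester group (-C(=O)OCH3), but the singly-bonded O has no H (OX2H0, not OX2H1). No other fragment satisfies the full query, so there is no match.

No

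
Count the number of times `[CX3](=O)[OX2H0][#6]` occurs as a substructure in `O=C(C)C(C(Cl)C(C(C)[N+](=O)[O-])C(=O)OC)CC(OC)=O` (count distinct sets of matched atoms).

2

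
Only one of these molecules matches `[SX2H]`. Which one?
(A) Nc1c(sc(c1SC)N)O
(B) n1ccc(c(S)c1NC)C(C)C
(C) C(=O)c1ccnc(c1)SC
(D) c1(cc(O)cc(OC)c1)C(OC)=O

B

[SX2H] describes an aliphatic sulfur with two connections, one being H (a thiol).
(A) has a methylthio ether (-SCH3) but the sulfur has H0 (bonded to two carbons), not H1.
(B) contains a thiol (-SH), which satisfies every atom and bond constraint.
(C) has a methylthio ether (-SCH3) but the sulfur has H0 (bonded to two carbons), not H1.
(D) has a hydroxyl group (-OH) but it is an -OH, not an -SH.
So the answer is (B).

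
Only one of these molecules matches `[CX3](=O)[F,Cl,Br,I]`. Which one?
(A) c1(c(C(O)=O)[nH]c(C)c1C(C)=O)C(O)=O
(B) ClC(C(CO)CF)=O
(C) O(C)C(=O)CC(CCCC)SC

[CX3](=O)[F,Cl,Br,I] describes a carbonyl carbon bonded to a halogen (an acyl halide).
(A) has a carboxylic acid group (-C(=O)OH) but the carbonyl is bonded to -OH, not to a halogen.
(B) contains an acyl chloride (-C(=O)Cl), which satisfies every atom and bond constraint.
(C) has a methyl-ester group (-C(=O)OCH3) but the carbonyl is bonded to -O-C, not to a halogen.
So the answer is (B).

B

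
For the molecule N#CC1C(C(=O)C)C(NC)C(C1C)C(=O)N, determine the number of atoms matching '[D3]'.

7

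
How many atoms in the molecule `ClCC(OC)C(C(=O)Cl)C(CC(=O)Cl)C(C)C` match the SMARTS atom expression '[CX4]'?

9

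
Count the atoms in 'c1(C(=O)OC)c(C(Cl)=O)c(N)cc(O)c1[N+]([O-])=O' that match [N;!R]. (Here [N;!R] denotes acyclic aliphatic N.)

The query [N;!R] means: aliphatic nitrogen not in a ring.
Check the 18 heavy atoms by environment: 6× c (aromatic, in 6-ring) → no; 5× O (acyclic) → no; 3× C (acyclic) → no; 1× Cl (acyclic) → no; 1× N (acyclic) → match; 1× N (charge +1, acyclic) → match; 1× O (charge -1, acyclic) → no.
Summing the matching environments: 1 + 1 = 2 matching atoms.

2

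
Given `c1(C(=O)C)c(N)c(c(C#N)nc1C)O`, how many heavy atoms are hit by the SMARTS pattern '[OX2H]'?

1

The query [OX2H] means: aliphatic oxygen with two connections, one of which is H — an -OH oxygen.
Check the 14 heavy atoms by environment: 1× n (aromatic, H0, X2) → no; 5× c (aromatic, H0, X3) → no; 1× C (H0, X2) → no; 1× N (H0, X1) → no; 1× N (H2, X3) → no; 2× C (H3, X4) → no; 1× C (H0, X3) → no; 1× O (H0, X1) → no; 1× O (H1, X2) → match.
That gives 1 matching atom.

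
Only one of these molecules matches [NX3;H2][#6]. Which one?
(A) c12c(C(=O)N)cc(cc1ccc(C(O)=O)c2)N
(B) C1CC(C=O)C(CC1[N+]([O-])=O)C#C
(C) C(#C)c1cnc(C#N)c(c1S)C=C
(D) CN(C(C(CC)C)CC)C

A

[NX3;H2][#6] describes a trivalent nitrogen with two H attached to carbon (a primary amine).
(A) contains a primary amino group (-NH2), which satisfies every atom and bond constraint.
(B) has a nitro group (-[N+](=O)[O-]) but the nitrogen is [N+] with no H, not NX3H2.
(C) has a nitrile (-C#N) but the nitrogen is NX1 (triple-bonded), not NX3 with two H.
(D) has a dimethylamino group (-N(CH3)2) but the nitrogen has H0, not H2.
So the answer is (A).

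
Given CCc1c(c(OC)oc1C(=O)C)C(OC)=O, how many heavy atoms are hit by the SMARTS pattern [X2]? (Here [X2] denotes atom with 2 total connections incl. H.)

Check the 16 heavy atoms by environment: 1× o (aromatic, X2) → match; 4× c (aromatic, X3) → no; 2× O (X2) → match; 5× C (X4) → no; 2× C (X3) → no; 2× O (X1) → no.
Summing the matching environments: 1 + 2 = 3 matching atoms.

3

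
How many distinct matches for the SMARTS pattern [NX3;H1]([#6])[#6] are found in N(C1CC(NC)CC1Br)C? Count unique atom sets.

[NX3;H1]([#6])[#6] is the SMARTS for a secondary amine: a trivalent nitrogen with one H, bonded to two carbons.
The molecule carries 2 separate instances of an N-methylamino group (-NHCH3) meeting every constraint; each maps to a distinct set of atoms, giving 2 matches.

2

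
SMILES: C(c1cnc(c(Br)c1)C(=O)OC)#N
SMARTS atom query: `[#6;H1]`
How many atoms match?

The query [#6;H1] means: any carbon bearing exactly one hydrogen.
Check the 13 heavy atoms by environment: 1× n (aromatic, H0) → no; 2× c (aromatic, H1) → match; 3× c (aromatic, H0) → no; 2× C (H0) → no; 1× N (H0) → no; 1× Br (H0) → no; 2× O (H0) → no; 1× C (H3) → no.
That gives 2 matching atoms.

2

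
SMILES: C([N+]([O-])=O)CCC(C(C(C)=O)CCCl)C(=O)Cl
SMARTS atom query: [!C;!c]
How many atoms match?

7

Check the 17 heavy atoms by environment: 10× C → no; 2× Cl → match; 3× O → match; 1× N (charge +1) → match; 1× O (charge -1) → match.
Summing the matching environments: 2 + 3 + 1 + 1 = 7 matching atoms.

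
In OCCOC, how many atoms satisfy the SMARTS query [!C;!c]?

2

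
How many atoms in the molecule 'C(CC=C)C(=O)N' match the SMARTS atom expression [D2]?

3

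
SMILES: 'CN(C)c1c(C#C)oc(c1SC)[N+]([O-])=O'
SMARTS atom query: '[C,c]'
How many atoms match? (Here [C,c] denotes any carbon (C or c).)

9

The query [C,c] means: comma = OR; matches aliphatic or aromatic carbon — same as #6.
Check the 15 heavy atoms by environment: 1× o (aromatic) → no; 4× c (aromatic) → match; 1× N → no; 5× C → match; 1× S → no; 1× N (charge +1) → no; 1× O (charge -1) → no; 1× O → no.
Summing the matching environments: 4 + 5 = 9 matching atoms.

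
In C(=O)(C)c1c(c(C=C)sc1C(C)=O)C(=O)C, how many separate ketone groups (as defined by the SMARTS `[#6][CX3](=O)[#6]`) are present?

[#6][CX3](=O)[#6] is the SMARTS for a ketone: a carbonyl carbon (no H) flanked by two carbons.
The molecule carries 3 separate instances of an acetyl/ketone group (-C(=O)CH3) meeting every constraint; each maps to a distinct set of atoms, giving 3 matches.

3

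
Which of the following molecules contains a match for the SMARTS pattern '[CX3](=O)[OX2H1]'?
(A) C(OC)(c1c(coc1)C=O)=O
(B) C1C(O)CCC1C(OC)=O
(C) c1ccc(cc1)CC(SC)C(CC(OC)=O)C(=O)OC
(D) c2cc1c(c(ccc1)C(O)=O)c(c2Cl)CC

D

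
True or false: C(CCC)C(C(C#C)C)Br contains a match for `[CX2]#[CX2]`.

True

The pattern [CX2]#[CX2] describes a carbon-carbon triple bond — an alkyne.
The molecule carries an ethynyl group (-C#CH), whose atoms satisfy every constraint of the query, so the pattern matches.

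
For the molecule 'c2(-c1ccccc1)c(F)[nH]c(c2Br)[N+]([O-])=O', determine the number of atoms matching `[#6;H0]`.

5

The query [#6;H0] means: any carbon with no attached hydrogen.
Check the 16 heavy atoms by environment: 1× n (aromatic, H1) → no; 5× c (aromatic, H0) → match; 1× Br (H0) → no; 1× N (charge +1, H0) → no; 1× O (charge -1, H0) → no; 1× O (H0) → no; 5× c (aromatic, H1) → no; 1× F (H0) → no.
That gives 5 matching atoms.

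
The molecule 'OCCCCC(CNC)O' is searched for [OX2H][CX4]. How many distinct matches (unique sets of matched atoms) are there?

2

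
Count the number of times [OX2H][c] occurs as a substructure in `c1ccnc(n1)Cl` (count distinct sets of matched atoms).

[OX2H][c] is the SMARTS for a phenol: a hydroxyl oxygen attached to an aromatic carbon.
No fragment in the molecule satisfies every constraint, giving 0 matches.

0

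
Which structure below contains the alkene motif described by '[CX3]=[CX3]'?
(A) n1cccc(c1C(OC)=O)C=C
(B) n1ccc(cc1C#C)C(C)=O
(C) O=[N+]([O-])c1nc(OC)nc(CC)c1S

[CX3]=[CX3] describes a non-aromatic C=C double bond between two sp2 carbons (an alkene).
(A) contains a vinyl group (-CH=CH2), which satisfies every atom and bond constraint.
(B) has an ethynyl group (-C#CH) but the C-C bond is a triple bond, not a double bond.
(C) has an ethyl group (-CH2CH3) but its C-C bond is a single bond between CX4 carbons, not CX3=CX3.
So the answer is (A).

A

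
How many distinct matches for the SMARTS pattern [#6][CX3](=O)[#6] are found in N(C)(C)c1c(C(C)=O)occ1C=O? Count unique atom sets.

[#6][CX3](=O)[#6] is the SMARTS for a ketone: a carbonyl carbon (no H) flanked by two carbons.
Exactly one fragment in the molecule meets all constraints, giving 1 match.

1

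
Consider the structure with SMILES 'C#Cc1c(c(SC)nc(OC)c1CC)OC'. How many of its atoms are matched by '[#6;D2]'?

The query [#6;D2] means: any carbon bonded to exactly two heavy atoms.
Check the 16 heavy atoms by environment: 1× n (aromatic, D2) → no; 5× c (aromatic, D3) → no; 2× C (D2) → match; 5× C (D1) → no; 1× S (D2) → no; 2× O (D2) → no.
That gives 2 matching atoms.

2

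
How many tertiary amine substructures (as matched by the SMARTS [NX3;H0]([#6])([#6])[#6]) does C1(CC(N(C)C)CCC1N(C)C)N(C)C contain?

[NX3;H0]([#6])([#6])[#6] is the SMARTS for a tertiary amine: a trivalent nitrogen with no H, bonded to three carbons.
The molecule carries 3 separate instances of a dimethylamino group (-N(CH3)2) meeting every constraint; each maps to a distinct set of atoms, giving 3 matches.

3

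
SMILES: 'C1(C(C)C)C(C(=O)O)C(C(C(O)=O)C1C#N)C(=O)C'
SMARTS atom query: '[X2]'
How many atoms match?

The query [X2] means: any atom with exactly two total connections (bonds + H).
Check the 19 heavy atoms by environment: 9× C (X4) → no; 3× C (X3) → no; 3× O (X1) → no; 2× O (X2) → match; 1× C (X2) → match; 1× N (X1) → no.
Summing the matching environments: 2 + 1 = 3 matching atoms.

3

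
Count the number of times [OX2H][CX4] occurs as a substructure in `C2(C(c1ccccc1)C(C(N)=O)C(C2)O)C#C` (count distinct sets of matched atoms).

[OX2H][CX4] is the SMARTS for an aliphatic alcohol: a hydroxyl oxygen bound to an sp3 (X4) carbon.
Exactly one fragment in the molecule meets all constraints, giving 1 match.

1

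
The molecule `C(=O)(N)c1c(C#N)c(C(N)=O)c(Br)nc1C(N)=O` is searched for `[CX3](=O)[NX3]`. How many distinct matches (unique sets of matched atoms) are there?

[CX3](=O)[NX3] is the SMARTS for an amide: a carbonyl carbon bonded to a trivalent nitrogen.
The molecule carries 3 separate instances of a primary amide (-C(=O)NH2) meeting every constraint; each maps to a distinct set of atoms, giving 3 matches.

3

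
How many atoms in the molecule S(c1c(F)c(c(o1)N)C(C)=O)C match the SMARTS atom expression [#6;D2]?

0

The query [#6;D2] means: any carbon bonded to exactly two heavy atoms.
Check the 12 heavy atoms by environment: 1× o (aromatic, D2) → no; 4× c (aromatic, D3) → no; 1× S (D2) → no; 2× C (D1) → no; 1× N (D1) → no; 1× F (D1) → no; 1× C (D3) → no; 1× O (D1) → no.
No environment satisfies the query, so 0 matching atoms.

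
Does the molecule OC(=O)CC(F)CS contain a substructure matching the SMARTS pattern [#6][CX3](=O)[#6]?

No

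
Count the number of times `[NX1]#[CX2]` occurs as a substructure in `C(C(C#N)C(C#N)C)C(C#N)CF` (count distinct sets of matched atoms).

[NX1]#[CX2] is the SMARTS for a nitrile: a nitrogen triple-bonded to a two-connected carbon.
The molecule carries 3 separate instances of a nitrile (-C#N) meeting every constraint; each maps to a distinct set of atoms, giving 3 matches.

3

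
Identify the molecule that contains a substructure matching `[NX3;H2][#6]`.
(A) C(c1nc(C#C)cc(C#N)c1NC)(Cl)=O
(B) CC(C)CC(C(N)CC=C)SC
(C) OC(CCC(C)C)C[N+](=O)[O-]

[NX3;H2][#6] describes a trivalent nitrogen with two H attached to carbon (a primary amine).
(A) has an N-methylamino group (-NHCH3) but the nitrogen bears two carbons and only one H (H1), not H2.
(B) contains a primary amino group (-NH2), which satisfies every atom and bond constraint.
(C) has a nitro group (-[N+](=O)[O-]) but the nitrogen is [N+] with no H, not NX3H2.
So the answer is (B).

B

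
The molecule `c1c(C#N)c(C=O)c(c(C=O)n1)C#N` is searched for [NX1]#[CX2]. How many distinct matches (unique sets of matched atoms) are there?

2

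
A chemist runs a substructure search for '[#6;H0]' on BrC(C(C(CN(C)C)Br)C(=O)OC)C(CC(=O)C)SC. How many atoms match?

2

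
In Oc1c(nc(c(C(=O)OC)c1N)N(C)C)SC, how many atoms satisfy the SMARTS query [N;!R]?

2

The query [N;!R] means: aliphatic nitrogen not in a ring.
Check the 17 heavy atoms by environment: 1× n (aromatic, in 6-ring) → no; 5× c (aromatic, in 6-ring) → no; 5× C (acyclic) → no; 3× O (acyclic) → no; 2× N (acyclic) → match; 1× S (acyclic) → no.
That gives 2 matching atoms.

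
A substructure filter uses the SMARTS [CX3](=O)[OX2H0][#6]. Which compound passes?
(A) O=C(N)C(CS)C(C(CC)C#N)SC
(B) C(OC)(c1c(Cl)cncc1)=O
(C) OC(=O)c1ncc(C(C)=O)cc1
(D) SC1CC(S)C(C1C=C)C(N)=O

[CX3](=O)[OX2H0][#6] describes a carbonyl carbon bonded to an oxygen that is itself bonded to carbon (no H on that O) (an ester).
(A) has a primary amide (-C(=O)NH2) but the carbonyl is bonded to N, not to an O-C linkage.
(B) contains a methyl-ester group (-C(=O)OCH3), which satisfies every atom and bond constraint.
(C) has a carboxylic acid group (-C(=O)OH) but the singly-bonded O carries H (OX2H1, not H0).
(D) has a primary amide (-C(=O)NH2) but the carbonyl is bonded to N, not to an O-C linkage.
So the answer is (B).

B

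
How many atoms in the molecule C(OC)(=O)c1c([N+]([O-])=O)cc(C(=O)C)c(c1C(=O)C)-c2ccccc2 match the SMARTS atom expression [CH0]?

3

The query [CH0] means: aliphatic carbon with no attached hydrogen.
Check the 25 heavy atoms by environment: 6× c (aromatic, H0) → no; 6× c (aromatic, H1) → no; 1× N (charge +1, H0) → no; 1× O (charge -1, H0) → no; 5× O (H0) → no; 3× C (H0) → match; 3× C (H3) → no.
That gives 3 matching atoms.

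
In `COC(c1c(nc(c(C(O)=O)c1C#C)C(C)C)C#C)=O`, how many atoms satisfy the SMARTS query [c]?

5

Check the 20 heavy atoms by environment: 1× n (aromatic) → no; 5× c (aromatic) → match; 10× C → no; 4× O → no.
That gives 5 matching atoms.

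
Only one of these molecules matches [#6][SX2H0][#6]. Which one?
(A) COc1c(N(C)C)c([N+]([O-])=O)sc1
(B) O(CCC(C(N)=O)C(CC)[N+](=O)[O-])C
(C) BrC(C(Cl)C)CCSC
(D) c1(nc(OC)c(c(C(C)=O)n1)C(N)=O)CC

C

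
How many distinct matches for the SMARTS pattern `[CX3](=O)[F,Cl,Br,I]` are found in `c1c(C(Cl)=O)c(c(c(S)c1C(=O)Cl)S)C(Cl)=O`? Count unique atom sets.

[CX3](=O)[F,Cl,Br,I] is the SMARTS for an acyl halide: a carbonyl carbon bonded to a halogen.
The molecule carries 3 separate instances of an acyl chloride (-C(=O)Cl) meeting every constraint; each maps to a distinct set of atoms, giving 3 matches.

3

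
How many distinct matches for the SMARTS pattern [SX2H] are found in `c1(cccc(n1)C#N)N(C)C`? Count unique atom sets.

0

[SX2H] is the SMARTS for a thiol: an aliphatic sulfur with two connections, one being H.
No fragment in the molecule satisfies every constraint, giving 0 matches.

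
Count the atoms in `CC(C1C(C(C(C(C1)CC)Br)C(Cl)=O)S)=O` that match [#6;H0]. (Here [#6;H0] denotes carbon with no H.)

2

The query [#6;H0] means: any carbon with no attached hydrogen.
Check the 16 heavy atoms by environment: 5× C (H1) → no; 2× C (H2) → no; 1× S (H1) → no; 2× C (H0) → match; 2× O (H0) → no; 1× Cl (H0) → no; 2× C (H3) → no; 1× Br (H0) → no.
That gives 2 matching atoms.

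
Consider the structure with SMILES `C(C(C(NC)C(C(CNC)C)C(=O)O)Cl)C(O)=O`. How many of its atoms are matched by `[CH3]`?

3

The query [CH3] means: aliphatic carbon with exactly three hydrogens.
Check the 18 heavy atoms by environment: 2× C (H2) → no; 4× C (H1) → no; 2× N (H1) → no; 3× C (H3) → match; 2× C (H0) → no; 2× O (H0) → no; 2× O (H1) → no; 1× Cl (H0) → no.
That gives 3 matching atoms.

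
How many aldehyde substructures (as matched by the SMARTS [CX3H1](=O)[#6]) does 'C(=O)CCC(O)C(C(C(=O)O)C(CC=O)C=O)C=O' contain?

4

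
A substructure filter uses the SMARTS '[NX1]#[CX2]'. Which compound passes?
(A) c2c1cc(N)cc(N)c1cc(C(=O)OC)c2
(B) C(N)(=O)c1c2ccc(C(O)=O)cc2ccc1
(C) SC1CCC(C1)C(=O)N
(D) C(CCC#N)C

D

[NX1]#[CX2] describes a nitrogen triple-bonded to a two-connected carbon (a nitrile).
(A) has a primary amino group (-NH2) but the nitrogen is NX3 (three connections), not NX1 triple-bonded.
(B) has a primary amide (-C(=O)NH2) but the nitrogen is NX3, not NX1.
(C) has a primary amide (-C(=O)NH2) but the nitrogen is NX3, not NX1.
(D) contains a nitrile (-C#N), which satisfies every atom and bond constraint.
So the answer is (D).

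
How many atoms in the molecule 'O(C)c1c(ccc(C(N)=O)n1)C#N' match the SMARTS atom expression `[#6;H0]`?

5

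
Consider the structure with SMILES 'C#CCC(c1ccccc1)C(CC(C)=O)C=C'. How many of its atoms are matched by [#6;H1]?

9

The query [#6;H1] means: any carbon bearing exactly one hydrogen.
Check the 17 heavy atoms by environment: 3× C (H2) → no; 4× C (H1) → match; 2× C (H0) → no; 1× O (H0) → no; 1× C (H3) → no; 1× c (aromatic, H0) → no; 5× c (aromatic, H1) → match.
Summing the matching environments: 4 + 5 = 9 matching atoms.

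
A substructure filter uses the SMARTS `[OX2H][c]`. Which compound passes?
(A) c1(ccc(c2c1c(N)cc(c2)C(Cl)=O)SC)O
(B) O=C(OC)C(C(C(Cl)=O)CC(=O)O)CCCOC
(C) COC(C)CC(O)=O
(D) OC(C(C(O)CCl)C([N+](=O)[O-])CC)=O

A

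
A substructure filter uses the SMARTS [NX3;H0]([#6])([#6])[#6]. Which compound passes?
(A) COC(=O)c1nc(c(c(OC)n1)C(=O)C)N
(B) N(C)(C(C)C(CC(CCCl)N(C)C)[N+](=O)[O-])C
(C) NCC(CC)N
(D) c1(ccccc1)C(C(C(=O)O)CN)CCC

B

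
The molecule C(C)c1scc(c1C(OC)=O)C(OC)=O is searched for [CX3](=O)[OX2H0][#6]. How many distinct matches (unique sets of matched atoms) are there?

2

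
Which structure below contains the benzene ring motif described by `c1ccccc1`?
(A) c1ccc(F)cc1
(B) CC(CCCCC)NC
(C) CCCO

A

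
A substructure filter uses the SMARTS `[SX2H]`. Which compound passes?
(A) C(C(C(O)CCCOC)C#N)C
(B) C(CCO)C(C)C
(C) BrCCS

C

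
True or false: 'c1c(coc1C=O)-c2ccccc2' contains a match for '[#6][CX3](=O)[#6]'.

False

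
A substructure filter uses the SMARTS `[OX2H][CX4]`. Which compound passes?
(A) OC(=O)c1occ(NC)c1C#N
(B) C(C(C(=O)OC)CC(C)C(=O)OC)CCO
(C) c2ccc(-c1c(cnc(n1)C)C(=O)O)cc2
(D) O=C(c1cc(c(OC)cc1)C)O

B

[OX2H][CX4] describes a hydroxyl oxygen bound to an sp3 (X4) carbon (an aliphatic alcohol).
(A) has a carboxylic acid group (-C(=O)OH) but the -OH is on a CX3 carbonyl carbon, not a CX4 carbon.
(B) contains a hydroxyl group (-OH), which satisfies every atom and bond constraint.
(C) has a carboxylic acid group (-C(=O)OH) but the -OH is on a CX3 carbonyl carbon, not a CX4 carbon.
(D) has a methoxy ether (-OCH3) but the oxygen has H0 (ether), not H1.
So the answer is (B).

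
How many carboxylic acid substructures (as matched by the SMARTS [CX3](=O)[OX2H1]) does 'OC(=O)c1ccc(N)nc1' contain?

1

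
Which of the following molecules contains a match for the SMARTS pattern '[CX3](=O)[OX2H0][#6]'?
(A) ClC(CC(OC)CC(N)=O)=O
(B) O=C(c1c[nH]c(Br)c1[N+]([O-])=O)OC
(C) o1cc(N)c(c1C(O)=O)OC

B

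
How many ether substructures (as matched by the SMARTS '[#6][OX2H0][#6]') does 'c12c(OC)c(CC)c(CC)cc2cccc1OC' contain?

2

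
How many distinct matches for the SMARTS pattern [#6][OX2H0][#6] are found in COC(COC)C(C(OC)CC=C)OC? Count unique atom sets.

4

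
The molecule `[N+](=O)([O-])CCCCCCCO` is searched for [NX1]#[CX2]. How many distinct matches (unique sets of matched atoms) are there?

0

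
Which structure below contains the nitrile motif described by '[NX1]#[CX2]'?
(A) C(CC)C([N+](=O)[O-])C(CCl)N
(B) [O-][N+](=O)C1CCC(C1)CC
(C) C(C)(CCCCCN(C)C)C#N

C

[NX1]#[CX2] describes a nitrogen triple-bonded to a two-connected carbon (a nitrile).
(A) has a nitro group (-[N+](=O)[O-]) but there is no C#N triple bond.
(B) has a nitro group (-[N+](=O)[O-]) but there is no C#N triple bond.
(C) contains a nitrile (-C#N), which satisfies every atom and bond constraint.
So the answer is (C).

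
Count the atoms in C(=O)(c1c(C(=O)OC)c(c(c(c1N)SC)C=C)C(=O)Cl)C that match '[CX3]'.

5

The query [CX3] means: C with X3: aliphatic carbon with exactly 3 total connections.
Check the 21 heavy atoms by environment: 6× c (aromatic, X3) → no; 5× C (X3) → match; 3× O (X1) → no; 3× C (X4) → no; 1× N (X3) → no; 1× O (X2) → no; 1× S (X2) → no; 1× Cl (X1) → no.
That gives 5 matching atoms.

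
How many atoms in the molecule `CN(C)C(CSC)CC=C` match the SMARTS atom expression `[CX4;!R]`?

6

The query [CX4;!R] means: aliphatic carbon with four total connections, not in a ring.
Check the 10 heavy atoms by environment: 6× C (X4, acyclic) → match; 1× S (X2, acyclic) → no; 2× C (X3, acyclic) → no; 1× N (X3, acyclic) → no.
That gives 6 matching atoms.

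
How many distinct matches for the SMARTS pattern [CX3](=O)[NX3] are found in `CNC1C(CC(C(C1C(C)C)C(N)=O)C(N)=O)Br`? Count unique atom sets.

2

[CX3](=O)[NX3] is the SMARTS for an amide: a carbonyl carbon bonded to a trivalent nitrogen.
The molecule carries 2 separate instances of a primary amide (-C(=O)NH2) meeting every constraint; each maps to a distinct set of atoms, giving 2 matches.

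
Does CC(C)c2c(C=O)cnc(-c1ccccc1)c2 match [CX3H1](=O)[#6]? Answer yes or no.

Yes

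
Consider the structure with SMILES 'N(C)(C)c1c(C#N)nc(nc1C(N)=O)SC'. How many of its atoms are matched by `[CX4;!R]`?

3

Check the 16 heavy atoms by environment: 2× n (aromatic, X2, in 6-ring) → no; 4× c (aromatic, X3, in 6-ring) → no; 1× C (X3, acyclic) → no; 1× O (X1, acyclic) → no; 2× N (X3, acyclic) → no; 1× S (X2, acyclic) → no; 3× C (X4, acyclic) → match; 1× C (X2, acyclic) → no; 1× N (X1, acyclic) → no.
That gives 3 matching atoms.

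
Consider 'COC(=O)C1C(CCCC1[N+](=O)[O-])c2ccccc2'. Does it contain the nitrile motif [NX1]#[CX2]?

No

The pattern [NX1]#[CX2] describes a nitrogen triple-bonded to a two-connected carbon — a nitrile.
The closest candidate here is a nitro group (-[N+](=O)[O-]), but there is no C#N triple bond. No other fragment satisfies the full query, so there is no match.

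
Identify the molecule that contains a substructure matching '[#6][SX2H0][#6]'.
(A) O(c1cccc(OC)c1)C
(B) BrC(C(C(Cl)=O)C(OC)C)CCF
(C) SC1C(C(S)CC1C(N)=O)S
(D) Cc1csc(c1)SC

[#6][SX2H0][#6] describes an aliphatic sulfur bridging two carbons with no H on the sulfur (a thioether).
(A) has a methoxy ether (-OCH3) but the bridging atom is O, not S.
(B) has a methoxy ether (-OCH3) but the bridging atom is O, not S.
(C) has a thiol (-SH) but the sulfur has H1, not H0 bridging two carbons.
(D) contains a methylthio ether (-SCH3), which satisfies every atom and bond constraint.
So the answer is (D).

D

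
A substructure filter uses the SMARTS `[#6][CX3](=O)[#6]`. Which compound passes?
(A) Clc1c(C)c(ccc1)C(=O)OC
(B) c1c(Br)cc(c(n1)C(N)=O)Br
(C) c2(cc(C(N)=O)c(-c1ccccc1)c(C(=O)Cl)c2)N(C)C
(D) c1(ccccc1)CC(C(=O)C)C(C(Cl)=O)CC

[#6][CX3](=O)[#6] describes a carbonyl carbon (no H) flanked by two carbons (a ketone).
(A) has a methyl-ester group (-C(=O)OCH3) but one neighbour of the carbonyl carbon is O, not C.
(B) has a primary amide (-C(=O)NH2) but one neighbour of the carbonyl carbon is N, not C.
(C) has a primary amide (-C(=O)NH2) but one neighbour of the carbonyl carbon is N, not C.
(D) contains an acetyl/ketone group (-C(=O)CH3), which satisfies every atom and bond constraint.
So the answer is (D).

D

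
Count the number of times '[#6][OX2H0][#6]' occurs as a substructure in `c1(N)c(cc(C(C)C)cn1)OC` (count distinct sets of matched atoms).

1

[#6][OX2H0][#6] is the SMARTS for an ether: an aliphatic oxygen bridging two carbons with no H on the oxygen.
Exactly one fragment in the molecule meets all constraints, giving 1 match.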